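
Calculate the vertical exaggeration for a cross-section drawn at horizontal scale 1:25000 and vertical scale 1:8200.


VE = horizontal_scale / vertical_scale = 25000 / 8200 ≈ 3.0

3.0x


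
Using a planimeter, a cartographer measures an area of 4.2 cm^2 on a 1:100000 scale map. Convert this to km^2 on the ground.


ground_area = 4.2 * (100000/100)^2 = 4200000.0 m^2 = 4.2 km^2

4.2 km^2


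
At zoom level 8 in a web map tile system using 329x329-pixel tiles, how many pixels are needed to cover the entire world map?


tiles per axis = 2^8 = 256
total tiles = 256^2 = 65536
pixels per axis = 256 * 329 = 84224
total pixels = 84224^2 = 7093682176

7093682176 pixels


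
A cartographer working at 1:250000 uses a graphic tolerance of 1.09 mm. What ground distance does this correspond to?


ground = 1.09 mm * 250000 / 1000 = 272.5 m

272.5 m


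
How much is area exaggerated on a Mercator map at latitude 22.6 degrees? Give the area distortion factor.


area_distortion = 1/cos^2(22.6) = 1.173

1.173


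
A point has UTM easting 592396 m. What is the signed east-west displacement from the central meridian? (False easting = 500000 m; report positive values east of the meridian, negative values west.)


displacement = 592396 - 500000 = 92396 m

92396 m


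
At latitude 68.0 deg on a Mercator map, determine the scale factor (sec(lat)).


SF = 1 / cos(68.0) = 1 / 0.374607 = 2.669

2.669


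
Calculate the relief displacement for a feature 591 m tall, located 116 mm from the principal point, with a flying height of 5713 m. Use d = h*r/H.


d = h * r / H = 591 * 116 / 5713 = 12.0 mm

12.0 mm


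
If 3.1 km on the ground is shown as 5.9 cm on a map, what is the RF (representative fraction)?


ground = 3.1 km = 310000 cm; RF denominator = ground / map = 310000 / 5.9 ≈ 52542; RF = 1:52542

1:52542


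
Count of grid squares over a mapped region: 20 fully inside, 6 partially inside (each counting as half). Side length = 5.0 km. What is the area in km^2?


effective squares = 20 + 6 * 0.5 = 23.0
area = 23.0 * 25.0 = 575.0 km^2

575.0 km^2


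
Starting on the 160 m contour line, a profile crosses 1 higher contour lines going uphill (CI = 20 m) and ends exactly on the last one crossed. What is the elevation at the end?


elevation = 160 + 1 * 20 = 180 m

180 m


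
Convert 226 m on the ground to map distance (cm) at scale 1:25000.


map_cm = 226 * 100 / 25000 = 0.904 cm ≈ 0.9 cm

0.9 cm


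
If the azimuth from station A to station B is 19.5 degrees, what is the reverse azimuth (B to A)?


back azimuth = (19.5 + 180) mod 360 = 199.5 degrees

199.5 degrees


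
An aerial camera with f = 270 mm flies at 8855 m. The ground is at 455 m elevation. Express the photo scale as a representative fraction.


scale = f / (H - h) = 270 mm / 8400 m = 270 / 8400000 = 1:31111

1:31111


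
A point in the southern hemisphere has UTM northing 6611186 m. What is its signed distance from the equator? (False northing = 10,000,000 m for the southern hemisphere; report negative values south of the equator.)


For southern: actual = 6611186 - 10000000 = -3388814 m

-3388814 m


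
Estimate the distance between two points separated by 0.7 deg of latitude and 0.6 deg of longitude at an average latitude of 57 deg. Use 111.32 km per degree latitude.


dlat_km = 0.7 * 111.32 = 77.924
dlon_km = 0.6 * 111.32 * cos(57) ≈ 36.378
dist = sqrt(77.924^2 + 36.378^2) ≈ 86.0 km

86.0 km


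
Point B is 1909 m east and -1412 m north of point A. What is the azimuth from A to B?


az = atan2(1909, -1412) = 126.5 deg
adjusted to 0-360: 126.5 degrees

126.5 degrees


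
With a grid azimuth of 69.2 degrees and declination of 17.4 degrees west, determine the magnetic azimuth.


magnetic azimuth = grid azimuth - declination (east +ve)
mag_az = 69.2 - -17.4 = 86.6 degrees

86.6 degrees


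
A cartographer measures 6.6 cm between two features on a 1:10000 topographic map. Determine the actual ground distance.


ground = 6.6 cm * 10000 / 100 = 660.0 m

660.0 m


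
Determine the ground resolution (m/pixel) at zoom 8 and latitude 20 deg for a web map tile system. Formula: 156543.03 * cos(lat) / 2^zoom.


res = 156543.03 * cos(20) / 2^8 = 156543.03 * 0.93969262 / 256 = 574.62 m/pixel

574.62 m/pixel


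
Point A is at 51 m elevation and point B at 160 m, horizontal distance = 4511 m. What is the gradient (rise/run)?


gradient = (160 - 51) / 4511 = 109 / 4511 = 0.0242

0.0242


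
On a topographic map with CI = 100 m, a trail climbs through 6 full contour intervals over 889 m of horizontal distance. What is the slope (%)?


elevation change = 6 * 100 = 600 m
slope = 600 / 889 * 100 = 67.5%

67.5%


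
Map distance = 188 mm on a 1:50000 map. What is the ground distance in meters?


ground = 188 mm * 50000 / 1000 = 9400.0 m

9400.0 m


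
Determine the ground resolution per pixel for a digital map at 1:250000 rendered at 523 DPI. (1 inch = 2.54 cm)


pixel_cm = 2.54 / 523 ≈ 0.004857 cm
ground = pixel_cm * 250000 / 100 = 2.54 * 250000 / (523 * 100) = 635000 / 52300 ≈ 12.14 m

12.14 m


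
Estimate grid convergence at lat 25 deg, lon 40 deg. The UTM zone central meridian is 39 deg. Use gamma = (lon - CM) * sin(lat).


gamma = (40 - 39) * sin(25) = 1 * 0.422618 = 0.423 degrees

0.423 degrees


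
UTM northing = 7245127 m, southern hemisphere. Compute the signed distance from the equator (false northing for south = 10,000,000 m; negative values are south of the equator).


For southern: actual = 7245127 - 10000000 = -2754873 m

-2754873 m


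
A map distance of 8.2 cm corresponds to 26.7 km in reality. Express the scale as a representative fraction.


ground = 26.7 km = 2670000 cm; RF denominator = ground / map = 2670000 / 8.2 ≈ 325610; RF = 1:325610

1:325610


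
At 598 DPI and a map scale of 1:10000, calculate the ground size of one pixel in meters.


pixel_cm = 2.54 / 598 ≈ 0.004247 cm
ground = pixel_cm * 10000 / 100 = 2.54 * 10000 / (598 * 100) = 25400 / 59800 ≈ 0.42 m

0.42 m


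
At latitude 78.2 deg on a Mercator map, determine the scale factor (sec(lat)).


SF = 1 / cos(78.2) = 1 / 0.204496 = 4.89

4.89


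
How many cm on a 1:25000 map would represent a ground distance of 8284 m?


map_cm = 8284 * 100 / 25000 = 33.136 cm ≈ 33.14 cm

33.14 cm


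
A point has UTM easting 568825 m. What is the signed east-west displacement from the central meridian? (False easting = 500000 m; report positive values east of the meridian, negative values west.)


displacement = 568825 - 500000 = 68825 m

68825 m


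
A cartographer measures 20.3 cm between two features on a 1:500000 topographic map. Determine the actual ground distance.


ground = 20.3 cm * 500000 / 100 = 101500.0 m = 101.5 km

101.5 km


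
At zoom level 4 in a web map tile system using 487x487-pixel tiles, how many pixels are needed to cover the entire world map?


tiles per axis = 2^4 = 16
total tiles = 16^2 = 256
pixels per axis = 16 * 487 = 7792
total pixels = 7792^2 = 60715264

60715264 pixels


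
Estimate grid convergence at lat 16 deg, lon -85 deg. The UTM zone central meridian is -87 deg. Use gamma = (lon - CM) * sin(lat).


gamma = (-85 - -87) * sin(16) = 2 * 0.275637 = 0.551 degrees

0.551 degrees


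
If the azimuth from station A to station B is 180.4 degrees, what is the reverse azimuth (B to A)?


back azimuth = (180.4 + 180) mod 360 = 0.4 degrees

0.4 degrees


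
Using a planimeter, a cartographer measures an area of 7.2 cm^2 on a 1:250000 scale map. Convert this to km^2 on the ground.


ground_area = 7.2 * (250000/100)^2 = 45000000.0 m^2 = 45.0 km^2

45.0 km^2


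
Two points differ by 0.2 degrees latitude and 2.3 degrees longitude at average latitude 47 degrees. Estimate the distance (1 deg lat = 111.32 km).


dlat_km = 0.2 * 111.32 = 22.264
dlon_km = 2.3 * 111.32 * cos(47) ≈ 174.616
dist = sqrt(22.264^2 + 174.616^2) ≈ 176.0 km

176.0 km


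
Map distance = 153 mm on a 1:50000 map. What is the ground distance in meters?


ground = 153 mm * 50000 / 1000 = 7650.0 m

7650.0 m


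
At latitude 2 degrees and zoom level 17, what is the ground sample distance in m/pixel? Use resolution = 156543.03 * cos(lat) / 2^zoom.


res = 156543.03 * cos(2) / 2^17 = 156543.03 * 0.99939083 / 131072 = 1.19 m/pixel

1.19 m/pixel


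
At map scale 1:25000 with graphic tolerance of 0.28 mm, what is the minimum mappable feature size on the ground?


ground = 0.28 mm * 25000 / 1000 = 7.0 m

7.0 m


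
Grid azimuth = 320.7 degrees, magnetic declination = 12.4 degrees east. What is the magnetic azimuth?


magnetic azimuth = grid azimuth - declination (east +ve)
mag_az = 320.7 - 12.4 = 308.3 degrees

308.3 degrees


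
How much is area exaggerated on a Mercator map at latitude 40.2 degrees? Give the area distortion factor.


area_distortion = 1/cos^2(40.2) = 1.714

1.714


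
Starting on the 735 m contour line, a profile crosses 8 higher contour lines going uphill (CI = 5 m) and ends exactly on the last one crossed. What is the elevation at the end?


elevation = 735 + 8 * 5 = 775 m

775 m


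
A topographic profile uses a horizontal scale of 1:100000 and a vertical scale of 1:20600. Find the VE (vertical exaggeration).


VE = horizontal_scale / vertical_scale = 100000 / 20600 ≈ 4.9

4.9x


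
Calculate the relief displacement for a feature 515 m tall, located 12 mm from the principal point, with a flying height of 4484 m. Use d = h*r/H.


d = h * r / H = 515 * 12 / 4484 = 1.38 mm

1.38 mm


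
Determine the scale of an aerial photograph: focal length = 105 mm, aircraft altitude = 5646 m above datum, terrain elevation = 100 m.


scale = f / (H - h) = 105 mm / 5546 m = 105 / 5546000 = 1:52819

1:52819


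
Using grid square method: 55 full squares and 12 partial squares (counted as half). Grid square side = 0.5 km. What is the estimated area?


effective squares = 55 + 12 * 0.5 = 61.0
area = 61.0 * 0.25 = 15.25 km^2

15.25 km^2


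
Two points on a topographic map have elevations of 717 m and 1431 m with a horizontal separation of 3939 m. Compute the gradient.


gradient = (1431 - 717) / 3939 = 714 / 3939 = 0.1813

0.1813


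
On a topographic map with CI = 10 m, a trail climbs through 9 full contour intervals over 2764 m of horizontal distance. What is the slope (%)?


elevation change = 9 * 10 = 90 m
slope = 90 / 2764 * 100 = 3.3%

3.3%


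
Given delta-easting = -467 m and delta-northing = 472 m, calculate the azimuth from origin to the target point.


az = atan2(-467, 472) = -44.7 deg
adjusted to 0-360: 315.3 degrees

315.3 degrees


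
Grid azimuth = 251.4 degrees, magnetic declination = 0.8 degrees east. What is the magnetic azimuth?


magnetic azimuth = grid azimuth - declination (east +ve)
mag_az = 251.4 - 0.8 = 250.6 degrees

250.6 degrees


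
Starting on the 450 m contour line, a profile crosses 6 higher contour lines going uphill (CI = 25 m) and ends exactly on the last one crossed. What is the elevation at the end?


elevation = 450 + 6 * 25 = 600 m

600 m


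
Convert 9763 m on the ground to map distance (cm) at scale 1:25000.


map_cm = 9763 * 100 / 25000 = 39.052 cm ≈ 39.05 cm

39.05 cm


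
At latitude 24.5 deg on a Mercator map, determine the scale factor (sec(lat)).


SF = 1 / cos(24.5) = 1 / 0.909961 = 1.099

1.099


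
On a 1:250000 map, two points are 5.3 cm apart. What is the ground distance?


ground = 5.3 cm * 250000 / 100 = 13250.0 m = 13.25 km

13.25 km


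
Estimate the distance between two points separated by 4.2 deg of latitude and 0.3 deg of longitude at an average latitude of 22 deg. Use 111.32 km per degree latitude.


dlat_km = 4.2 * 111.32 = 467.544
dlon_km = 0.3 * 111.32 * cos(22) ≈ 30.964
dist = sqrt(467.544^2 + 30.964^2) ≈ 468.6 km

468.6 km


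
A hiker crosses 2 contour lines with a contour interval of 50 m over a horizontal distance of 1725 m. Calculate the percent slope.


elevation change = 2 * 50 = 100 m
slope = 100 / 1725 * 100 = 5.8%

5.8%


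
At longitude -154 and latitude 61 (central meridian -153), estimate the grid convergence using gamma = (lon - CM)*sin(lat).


gamma = (-154 - -153) * sin(61) = -1 * 0.87462 = -0.875 degrees

-0.875 degrees


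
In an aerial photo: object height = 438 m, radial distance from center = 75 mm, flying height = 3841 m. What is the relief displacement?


d = h * r / H = 438 * 75 / 3841 = 8.55 mm

8.55 mm


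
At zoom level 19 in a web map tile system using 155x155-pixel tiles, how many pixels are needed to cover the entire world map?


tiles per axis = 2^19 = 524288
total tiles = 524288^2 = 274877906944
pixels per axis = 524288 * 155 = 81264640
total pixels = 81264640^2 = 6603941714329600

6603941714329600 pixels


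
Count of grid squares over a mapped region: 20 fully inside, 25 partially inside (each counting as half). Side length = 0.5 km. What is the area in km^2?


effective squares = 20 + 25 * 0.5 = 32.5
area = 32.5 * 0.25 = 8.125 km^2

8.125 km^2


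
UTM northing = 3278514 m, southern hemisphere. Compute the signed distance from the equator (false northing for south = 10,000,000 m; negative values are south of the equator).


For southern: actual = 3278514 - 10000000 = -6721486 m

-6721486 m


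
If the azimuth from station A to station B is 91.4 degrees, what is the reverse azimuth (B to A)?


back azimuth = (91.4 + 180) mod 360 = 271.4 degrees

271.4 degrees


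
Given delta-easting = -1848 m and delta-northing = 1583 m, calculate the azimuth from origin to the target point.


az = atan2(-1848, 1583) = -49.4 deg
adjusted to 0-360: 310.6 degrees

310.6 degrees


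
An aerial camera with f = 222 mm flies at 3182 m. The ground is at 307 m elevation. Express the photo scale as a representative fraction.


scale = f / (H - h) = 222 mm / 2875 m = 222 / 2875000 = 1:12950

1:12950


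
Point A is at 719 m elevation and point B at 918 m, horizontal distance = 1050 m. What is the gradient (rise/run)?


gradient = (918 - 719) / 1050 = 199 / 1050 = 0.1895

0.1895


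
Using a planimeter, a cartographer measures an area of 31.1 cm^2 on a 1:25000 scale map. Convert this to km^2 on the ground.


ground_area = 31.1 * (25000/100)^2 = 1943750.0 m^2 = 1.94375 km^2 ≈ 1.944 km^2

1.944 km^2


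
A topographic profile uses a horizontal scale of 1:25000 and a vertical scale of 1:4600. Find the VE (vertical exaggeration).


VE = horizontal_scale / vertical_scale = 25000 / 4600 ≈ 5.4

5.4x


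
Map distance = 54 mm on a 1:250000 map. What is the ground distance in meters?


ground = 54 mm * 250000 / 1000 = 13500.0 m

13500.0 m


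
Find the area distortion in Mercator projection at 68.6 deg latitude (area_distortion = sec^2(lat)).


area_distortion = 1/cos^2(68.6) = 7.511

7.511


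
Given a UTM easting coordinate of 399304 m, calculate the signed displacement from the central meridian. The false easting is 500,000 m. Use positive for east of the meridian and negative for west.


displacement = 399304 - 500000 = -100696 m

-100696 m


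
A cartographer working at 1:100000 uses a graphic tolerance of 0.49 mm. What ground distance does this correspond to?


ground = 0.49 mm * 100000 / 1000 = 49.0 m

49.0 m


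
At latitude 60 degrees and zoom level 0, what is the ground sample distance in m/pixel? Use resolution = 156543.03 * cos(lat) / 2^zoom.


res = 156543.03 * cos(60) / 2^0 = 156543.03 * 0.5 / 1 = 78271.52 m/pixel

78271.52 m/pixel


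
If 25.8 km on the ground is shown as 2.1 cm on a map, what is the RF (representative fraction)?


ground = 25.8 km = 2580000 cm; RF denominator = ground / map = 2580000 / 2.1 ≈ 1228571; RF = 1:1228571

1:1228571


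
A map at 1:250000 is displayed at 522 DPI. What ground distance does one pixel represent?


pixel_cm = 2.54 / 522 ≈ 0.004866 cm
ground = pixel_cm * 250000 / 100 = 2.54 * 250000 / (522 * 100) = 635000 / 52200 ≈ 12.16 m

12.16 m


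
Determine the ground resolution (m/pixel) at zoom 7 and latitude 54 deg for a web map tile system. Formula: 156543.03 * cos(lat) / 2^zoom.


res = 156543.03 * cos(54) / 2^7 = 156543.03 * 0.58778525 / 128 = 718.86 m/pixel

718.86 m/pixel


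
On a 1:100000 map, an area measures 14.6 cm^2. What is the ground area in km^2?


ground_area = 14.6 * (100000/100)^2 = 14600000.0 m^2 = 14.6 km^2

14.6 km^2


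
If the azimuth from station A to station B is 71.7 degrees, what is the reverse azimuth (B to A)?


back azimuth = (71.7 + 180) mod 360 = 251.7 degrees

251.7 degrees


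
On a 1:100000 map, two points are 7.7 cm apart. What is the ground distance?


ground = 7.7 cm * 100000 / 100 = 7700.0 m = 7.7 km

7.7 km


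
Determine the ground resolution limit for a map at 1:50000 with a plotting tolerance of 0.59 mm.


ground = 0.59 mm * 50000 / 1000 = 29.5 m

29.5 m


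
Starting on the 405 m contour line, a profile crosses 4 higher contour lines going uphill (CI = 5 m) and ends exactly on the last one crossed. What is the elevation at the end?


elevation = 405 + 4 * 5 = 425 m

425 m


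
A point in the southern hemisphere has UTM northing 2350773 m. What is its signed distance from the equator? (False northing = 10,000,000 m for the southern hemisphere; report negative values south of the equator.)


For southern: actual = 2350773 - 10000000 = -7649227 m

-7649227 m


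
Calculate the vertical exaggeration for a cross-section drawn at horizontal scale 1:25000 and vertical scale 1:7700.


VE = horizontal_scale / vertical_scale = 25000 / 7700 ≈ 3.2

3.2x


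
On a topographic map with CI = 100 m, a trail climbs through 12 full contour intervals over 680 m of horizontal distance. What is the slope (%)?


elevation change = 12 * 100 = 1200 m
slope = 1200 / 680 * 100 = 176.5%

176.5%


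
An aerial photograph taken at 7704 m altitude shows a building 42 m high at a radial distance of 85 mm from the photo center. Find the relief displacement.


d = h * r / H = 42 * 85 / 7704 = 0.46 mm

0.46 mm


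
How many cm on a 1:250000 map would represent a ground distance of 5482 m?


map_cm = 5482 * 100 / 250000 = 2.1928 cm ≈ 2.19 cm

2.19 cm


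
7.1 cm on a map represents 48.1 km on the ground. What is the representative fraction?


ground = 48.1 km = 4810000 cm; RF denominator = ground / map = 4810000 / 7.1 ≈ 677465; RF = 1:677465

1:677465


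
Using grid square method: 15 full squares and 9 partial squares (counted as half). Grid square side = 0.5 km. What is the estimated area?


effective squares = 15 + 9 * 0.5 = 19.5
area = 19.5 * 0.25 = 4.875 km^2

4.875 km^2


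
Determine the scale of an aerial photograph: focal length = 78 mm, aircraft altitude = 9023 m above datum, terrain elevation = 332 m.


scale = f / (H - h) = 78 mm / 8691 m = 78 / 8691000 = 1:111423

1:111423


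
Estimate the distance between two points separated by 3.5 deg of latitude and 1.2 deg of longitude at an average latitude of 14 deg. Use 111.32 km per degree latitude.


dlat_km = 3.5 * 111.32 = 389.62
dlon_km = 1.2 * 111.32 * cos(14) ≈ 129.616
dist = sqrt(389.62^2 + 129.616^2) ≈ 410.6 km

410.6 km


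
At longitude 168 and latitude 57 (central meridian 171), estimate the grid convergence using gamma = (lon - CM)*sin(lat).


gamma = (168 - 171) * sin(57) = -3 * 0.838671 = -2.516 degrees

-2.516 degrees


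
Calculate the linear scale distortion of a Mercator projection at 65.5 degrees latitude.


SF = 1 / cos(65.5) = 1 / 0.414693 = 2.411

2.411


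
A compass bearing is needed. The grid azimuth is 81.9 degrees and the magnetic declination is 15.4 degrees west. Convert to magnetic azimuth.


magnetic azimuth = grid azimuth - declination (east +ve)
mag_az = 81.9 - -15.4 = 97.3 degrees

97.3 degrees


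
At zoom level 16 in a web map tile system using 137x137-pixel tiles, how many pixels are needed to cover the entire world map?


tiles per axis = 2^16 = 65536
total tiles = 65536^2 = 4294967296
pixels per axis = 65536 * 137 = 8978432
total pixels = 8978432^2 = 80612241178624

80612241178624 pixels


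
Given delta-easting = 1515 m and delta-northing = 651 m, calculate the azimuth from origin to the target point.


az = atan2(1515, 651) = 66.7 deg
adjusted to 0-360: 66.7 degrees

66.7 degrees


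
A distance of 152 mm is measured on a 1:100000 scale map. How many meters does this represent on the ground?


ground = 152 mm * 100000 / 1000 = 15200.0 m

15200.0 m


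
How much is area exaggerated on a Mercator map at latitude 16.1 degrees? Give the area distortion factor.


area_distortion = 1/cos^2(16.1) = 1.083

1.083


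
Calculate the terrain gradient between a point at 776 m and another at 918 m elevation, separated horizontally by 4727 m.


gradient = (918 - 776) / 4727 = 142 / 4727 = 0.03

0.03


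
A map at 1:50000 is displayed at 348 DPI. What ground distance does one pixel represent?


pixel_cm = 2.54 / 348 ≈ 0.007299 cm
ground = pixel_cm * 50000 / 100 = 2.54 * 50000 / (348 * 100) = 127000 / 34800 ≈ 3.65 m

3.65 m


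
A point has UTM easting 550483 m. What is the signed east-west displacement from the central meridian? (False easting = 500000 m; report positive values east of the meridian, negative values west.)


displacement = 550483 - 500000 = 50483 m

50483 m


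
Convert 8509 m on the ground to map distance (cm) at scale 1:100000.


map_cm = 8509 * 100 / 100000 = 8.509 cm ≈ 8.51 cm

8.51 cm


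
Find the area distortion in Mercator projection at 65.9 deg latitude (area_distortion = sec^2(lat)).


area_distortion = 1/cos^2(65.9) = 5.998

5.998


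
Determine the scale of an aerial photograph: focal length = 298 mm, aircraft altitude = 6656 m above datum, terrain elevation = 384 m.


scale = f / (H - h) = 298 mm / 6272 m = 298 / 6272000 = 1:21047

1:21047


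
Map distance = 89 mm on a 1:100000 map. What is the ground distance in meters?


ground = 89 mm * 100000 / 1000 = 8900.0 m

8900.0 m


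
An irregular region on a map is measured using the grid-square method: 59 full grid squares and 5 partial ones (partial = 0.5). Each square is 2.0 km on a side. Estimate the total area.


effective squares = 59 + 5 * 0.5 = 61.5
area = 61.5 * 4.0 = 246.0 km^2

246.0 km^2


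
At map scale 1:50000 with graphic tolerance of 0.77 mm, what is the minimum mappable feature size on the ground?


ground = 0.77 mm * 50000 / 1000 = 38.5 m

38.5 m


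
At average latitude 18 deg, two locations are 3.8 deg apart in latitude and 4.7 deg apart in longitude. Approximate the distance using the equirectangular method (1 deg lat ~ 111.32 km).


dlat_km = 3.8 * 111.32 = 423.016
dlon_km = 4.7 * 111.32 * cos(18) ≈ 497.597
dist = sqrt(423.016^2 + 497.597^2) ≈ 653.1 km

653.1 km


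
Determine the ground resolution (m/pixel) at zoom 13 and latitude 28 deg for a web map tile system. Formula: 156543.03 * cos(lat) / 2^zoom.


res = 156543.03 * cos(28) / 2^13 = 156543.03 * 0.88294759 / 8192 = 16.87 m/pixel

16.87 m/pixel


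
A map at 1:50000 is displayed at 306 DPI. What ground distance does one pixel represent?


pixel_cm = 2.54 / 306 ≈ 0.008301 cm
ground = pixel_cm * 50000 / 100 = 2.54 * 50000 / (306 * 100) = 127000 / 30600 ≈ 4.15 m

4.15 m


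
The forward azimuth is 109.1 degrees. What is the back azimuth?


back azimuth = (109.1 + 180) mod 360 = 289.1 degrees

289.1 degrees


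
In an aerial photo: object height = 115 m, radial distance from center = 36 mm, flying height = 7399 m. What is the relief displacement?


d = h * r / H = 115 * 36 / 7399 = 0.56 mm

0.56 mm


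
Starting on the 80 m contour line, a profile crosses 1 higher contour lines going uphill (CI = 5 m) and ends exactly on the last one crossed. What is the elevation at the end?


elevation = 80 + 1 * 5 = 85 m

85 m


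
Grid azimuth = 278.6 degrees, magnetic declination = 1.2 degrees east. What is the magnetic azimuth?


magnetic azimuth = grid azimuth - declination (east +ve)
mag_az = 278.6 - 1.2 = 277.4 degrees

277.4 degrees


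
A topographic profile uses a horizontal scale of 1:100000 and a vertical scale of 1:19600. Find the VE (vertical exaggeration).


VE = horizontal_scale / vertical_scale = 100000 / 19600 ≈ 5.1

5.1x


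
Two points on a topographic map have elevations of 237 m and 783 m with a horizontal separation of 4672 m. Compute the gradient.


gradient = (783 - 237) / 4672 = 546 / 4672 = 0.1169

0.1169


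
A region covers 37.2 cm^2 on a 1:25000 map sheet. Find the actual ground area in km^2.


ground_area = 37.2 * (25000/100)^2 = 2325000.0 m^2 = 2.325 km^2

2.325 km^2


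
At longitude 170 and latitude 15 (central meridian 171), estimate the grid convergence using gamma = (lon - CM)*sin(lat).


gamma = (170 - 171) * sin(15) = -1 * 0.258819 = -0.259 degrees

-0.259 degrees


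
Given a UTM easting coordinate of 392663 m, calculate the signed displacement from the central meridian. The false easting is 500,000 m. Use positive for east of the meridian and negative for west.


displacement = 392663 - 500000 = -107337 m

-107337 m


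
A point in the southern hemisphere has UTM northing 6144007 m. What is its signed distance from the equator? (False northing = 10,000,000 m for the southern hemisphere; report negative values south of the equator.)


For southern: actual = 6144007 - 10000000 = -3855993 m

-3855993 m


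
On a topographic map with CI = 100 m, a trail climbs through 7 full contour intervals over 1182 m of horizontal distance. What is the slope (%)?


elevation change = 7 * 100 = 700 m
slope = 700 / 1182 * 100 = 59.2%

59.2%


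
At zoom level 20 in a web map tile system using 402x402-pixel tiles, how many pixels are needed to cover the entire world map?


tiles per axis = 2^20 = 1048576
total tiles = 1048576^2 = 1099511627776
pixels per axis = 1048576 * 402 = 421527552
total pixels = 421527552^2 = 177685477095112704

177685477095112704 pixels


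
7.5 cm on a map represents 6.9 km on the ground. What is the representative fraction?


ground = 6.9 km = 690000 cm; RF denominator = ground / map = 690000 / 7.5 = 92000; RF = 1:92000

1:92000


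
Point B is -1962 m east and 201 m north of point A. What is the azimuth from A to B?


az = atan2(-1962, 201) = -84.2 deg
adjusted to 0-360: 275.8 degrees

275.8 degrees


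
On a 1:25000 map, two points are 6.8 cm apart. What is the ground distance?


ground = 6.8 cm * 25000 / 100 = 1700.0 m = 1.7 km

1.7 km


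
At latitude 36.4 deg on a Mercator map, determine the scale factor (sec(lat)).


SF = 1 / cos(36.4) = 1 / 0.804894 = 1.242

1.242


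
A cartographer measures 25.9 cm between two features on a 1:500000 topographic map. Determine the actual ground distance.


ground = 25.9 cm * 500000 / 100 = 129500.0 m = 129.5 km

129.5 km


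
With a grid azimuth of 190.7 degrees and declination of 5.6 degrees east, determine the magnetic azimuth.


magnetic azimuth = grid azimuth - declination (east +ve)
mag_az = 190.7 - 5.6 = 185.1 degrees

185.1 degrees


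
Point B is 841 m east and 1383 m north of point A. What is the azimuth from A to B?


az = atan2(841, 1383) = 31.3 deg
adjusted to 0-360: 31.3 degrees

31.3 degrees


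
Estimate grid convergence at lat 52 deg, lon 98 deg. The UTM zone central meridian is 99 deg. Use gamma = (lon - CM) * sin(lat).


gamma = (98 - 99) * sin(52) = -1 * 0.788011 = -0.788 degrees

-0.788 degrees


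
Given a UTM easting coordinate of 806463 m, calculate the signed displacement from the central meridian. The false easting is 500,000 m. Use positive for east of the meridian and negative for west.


displacement = 806463 - 500000 = 306463 m

306463 m


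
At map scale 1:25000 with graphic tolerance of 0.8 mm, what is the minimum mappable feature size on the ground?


ground = 0.8 mm * 25000 / 1000 = 20.0 m

20.0 m


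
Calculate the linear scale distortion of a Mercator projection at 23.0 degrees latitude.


SF = 1 / cos(23.0) = 1 / 0.920505 = 1.086

1.086


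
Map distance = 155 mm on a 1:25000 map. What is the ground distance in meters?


ground = 155 mm * 25000 / 1000 = 3875.0 m

3875.0 m


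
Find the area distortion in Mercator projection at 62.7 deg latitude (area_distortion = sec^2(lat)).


area_distortion = 1/cos^2(62.7) = 4.754

4.754


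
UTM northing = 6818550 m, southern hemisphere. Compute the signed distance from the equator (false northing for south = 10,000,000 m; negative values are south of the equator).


For southern: actual = 6818550 - 10000000 = -3181450 m

-3181450 m


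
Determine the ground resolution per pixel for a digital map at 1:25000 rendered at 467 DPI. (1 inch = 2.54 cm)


pixel_cm = 2.54 / 467 ≈ 0.005439 cm
ground = pixel_cm * 25000 / 100 = 2.54 * 25000 / (467 * 100) = 63500 / 46700 ≈ 1.36 m

1.36 m


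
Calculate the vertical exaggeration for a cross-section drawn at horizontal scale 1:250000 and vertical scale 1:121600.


VE = horizontal_scale / vertical_scale = 250000 / 121600 ≈ 2.1

2.1x


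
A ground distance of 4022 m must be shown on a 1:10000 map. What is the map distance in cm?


map_cm = 4022 * 100 / 10000 = 40.22 cm

40.22 cm


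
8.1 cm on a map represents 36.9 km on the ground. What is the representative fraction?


ground = 36.9 km = 3690000 cm; RF denominator = ground / map = 3690000 / 8.1 ≈ 455556; RF = 1:455556

1:455556


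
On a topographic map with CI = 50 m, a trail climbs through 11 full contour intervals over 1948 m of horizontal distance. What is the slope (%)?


elevation change = 11 * 50 = 550 m
slope = 550 / 1948 * 100 = 28.2%

28.2%


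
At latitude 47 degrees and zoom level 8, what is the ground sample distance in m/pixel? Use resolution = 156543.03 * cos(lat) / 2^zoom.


res = 156543.03 * cos(47) / 2^8 = 156543.03 * 0.68199836 / 256 = 417.04 m/pixel

417.04 m/pixel


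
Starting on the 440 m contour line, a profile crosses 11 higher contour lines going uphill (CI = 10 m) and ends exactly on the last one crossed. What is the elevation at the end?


elevation = 440 + 11 * 10 = 550 m

550 m


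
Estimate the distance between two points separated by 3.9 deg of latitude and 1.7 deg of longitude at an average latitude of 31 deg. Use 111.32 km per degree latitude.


dlat_km = 3.9 * 111.32 = 434.148
dlon_km = 1.7 * 111.32 * cos(31) ≈ 162.214
dist = sqrt(434.148^2 + 162.214^2) ≈ 463.5 km

463.5 km


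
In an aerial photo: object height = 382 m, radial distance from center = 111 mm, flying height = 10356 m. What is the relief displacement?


d = h * r / H = 382 * 111 / 10356 = 4.09 mm

4.09 mm


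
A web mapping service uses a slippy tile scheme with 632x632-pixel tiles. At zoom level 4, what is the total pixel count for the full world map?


tiles per axis = 2^4 = 16
total tiles = 16^2 = 256
pixels per axis = 16 * 632 = 10112
total pixels = 10112^2 = 102252544

102252544 pixels


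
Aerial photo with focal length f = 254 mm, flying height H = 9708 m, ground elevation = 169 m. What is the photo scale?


scale = f / (H - h) = 254 mm / 9539 m = 254 / 9539000 = 1:37555

1:37555


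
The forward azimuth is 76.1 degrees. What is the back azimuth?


back azimuth = (76.1 + 180) mod 360 = 256.1 degrees

256.1 degrees


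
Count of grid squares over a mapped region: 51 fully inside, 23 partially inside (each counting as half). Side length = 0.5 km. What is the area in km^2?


effective squares = 51 + 23 * 0.5 = 62.5
area = 62.5 * 0.25 = 15.625 km^2

15.625 km^2


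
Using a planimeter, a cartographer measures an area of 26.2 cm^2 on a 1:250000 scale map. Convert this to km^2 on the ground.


ground_area = 26.2 * (250000/100)^2 = 163750000.0 m^2 = 163.75 km^2

163.75 km^2


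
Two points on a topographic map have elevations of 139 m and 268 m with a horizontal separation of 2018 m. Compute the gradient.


gradient = (268 - 139) / 2018 = 129 / 2018 = 0.0639

0.0639


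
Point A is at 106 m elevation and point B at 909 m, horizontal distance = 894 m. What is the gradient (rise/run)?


gradient = (909 - 106) / 894 = 803 / 894 = 0.8982

0.8982


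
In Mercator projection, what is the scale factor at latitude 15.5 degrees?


SF = 1 / cos(15.5) = 1 / 0.96363 = 1.038

1.038


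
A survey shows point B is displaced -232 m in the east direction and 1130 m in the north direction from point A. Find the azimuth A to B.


az = atan2(-232, 1130) = -11.6 deg
adjusted to 0-360: 348.4 degrees

348.4 degrees


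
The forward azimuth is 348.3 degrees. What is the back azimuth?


back azimuth = (348.3 + 180) mod 360 = 168.3 degrees

168.3 degrees


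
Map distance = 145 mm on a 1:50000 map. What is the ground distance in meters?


ground = 145 mm * 50000 / 1000 = 7250.0 m

7250.0 m


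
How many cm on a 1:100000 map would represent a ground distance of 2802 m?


map_cm = 2802 * 100 / 100000 = 2.802 cm ≈ 2.8 cm

2.8 cm


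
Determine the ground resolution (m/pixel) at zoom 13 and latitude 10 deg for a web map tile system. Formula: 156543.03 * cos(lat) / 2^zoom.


res = 156543.03 * cos(10) / 2^13 = 156543.03 * 0.98480775 / 8192 = 18.82 m/pixel

18.82 m/pixel


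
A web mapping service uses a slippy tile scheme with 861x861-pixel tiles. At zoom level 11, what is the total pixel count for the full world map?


tiles per axis = 2^11 = 2048
total tiles = 2048^2 = 4194304
pixels per axis = 2048 * 861 = 1763328
total pixels = 1763328^2 = 3109325635584

3109325635584 pixels


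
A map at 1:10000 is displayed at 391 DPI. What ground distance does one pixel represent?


pixel_cm = 2.54 / 391 ≈ 0.006496 cm
ground = pixel_cm * 10000 / 100 = 2.54 * 10000 / (391 * 100) = 25400 / 39100 ≈ 0.65 m

0.65 m


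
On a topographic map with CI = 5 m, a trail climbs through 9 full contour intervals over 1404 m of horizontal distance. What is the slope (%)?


elevation change = 9 * 5 = 45 m
slope = 45 / 1404 * 100 = 3.2%

3.2%


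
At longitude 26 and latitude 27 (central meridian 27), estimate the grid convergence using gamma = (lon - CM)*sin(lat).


gamma = (26 - 27) * sin(27) = -1 * 0.45399 = -0.454 degrees

-0.454 degrees


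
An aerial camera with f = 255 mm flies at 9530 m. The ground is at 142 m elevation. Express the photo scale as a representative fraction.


scale = f / (H - h) = 255 mm / 9388 m = 255 / 9388000 = 1:36816

1:36816


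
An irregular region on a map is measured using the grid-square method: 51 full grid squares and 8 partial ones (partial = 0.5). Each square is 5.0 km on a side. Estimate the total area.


effective squares = 51 + 8 * 0.5 = 55.0
area = 55.0 * 25.0 = 1375.0 km^2

1375.0 km^2


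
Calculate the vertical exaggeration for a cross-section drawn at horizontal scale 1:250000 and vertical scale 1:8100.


VE = horizontal_scale / vertical_scale = 250000 / 8100 ≈ 30.9

30.9x


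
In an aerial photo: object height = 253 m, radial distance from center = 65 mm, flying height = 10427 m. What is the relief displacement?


d = h * r / H = 253 * 65 / 10427 = 1.58 mm

1.58 mm


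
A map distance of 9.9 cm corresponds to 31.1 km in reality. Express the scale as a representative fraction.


ground = 31.1 km = 3110000 cm; RF denominator = ground / map = 3110000 / 9.9 ≈ 314141; RF = 1:314141

1:314141


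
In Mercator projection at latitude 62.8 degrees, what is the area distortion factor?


area_distortion = 1/cos^2(62.8) = 4.786

4.786


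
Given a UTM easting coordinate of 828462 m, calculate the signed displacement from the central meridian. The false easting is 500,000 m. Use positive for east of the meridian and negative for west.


displacement = 828462 - 500000 = 328462 m

328462 m


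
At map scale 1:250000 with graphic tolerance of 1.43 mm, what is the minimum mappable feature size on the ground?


ground = 1.43 mm * 250000 / 1000 = 357.5 m

357.5 m


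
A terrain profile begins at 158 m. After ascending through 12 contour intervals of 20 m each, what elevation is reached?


elevation = 158 + 12 * 20 = 398 m

398 m


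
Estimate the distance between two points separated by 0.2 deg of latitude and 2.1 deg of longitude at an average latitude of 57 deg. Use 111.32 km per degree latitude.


dlat_km = 0.2 * 111.32 = 22.264
dlon_km = 2.1 * 111.32 * cos(57) ≈ 127.321
dist = sqrt(22.264^2 + 127.321^2) ≈ 129.3 km

129.3 km


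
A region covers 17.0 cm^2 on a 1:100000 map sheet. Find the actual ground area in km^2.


ground_area = 17.0 * (100000/100)^2 = 17000000.0 m^2 = 17.0 km^2

17.0 km^2


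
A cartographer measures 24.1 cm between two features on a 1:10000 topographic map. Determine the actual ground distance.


ground = 24.1 cm * 10000 / 100 = 2410.0 m = 2.41 km

2.41 km


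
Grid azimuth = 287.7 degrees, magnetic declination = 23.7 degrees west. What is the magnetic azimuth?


magnetic azimuth = grid azimuth - declination (east +ve)
mag_az = 287.7 - -23.7 = 311.4 degrees

311.4 degrees


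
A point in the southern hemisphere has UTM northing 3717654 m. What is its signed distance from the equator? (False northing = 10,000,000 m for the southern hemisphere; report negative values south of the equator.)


For southern: actual = 3717654 - 10000000 = -6282346 m

-6282346 m


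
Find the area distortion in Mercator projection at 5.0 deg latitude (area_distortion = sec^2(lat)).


area_distortion = 1/cos^2(5.0) = 1.008

1.008


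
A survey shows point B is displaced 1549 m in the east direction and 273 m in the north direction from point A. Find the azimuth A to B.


az = atan2(1549, 273) = 80.0 deg
adjusted to 0-360: 80.0 degrees

80.0 degrees


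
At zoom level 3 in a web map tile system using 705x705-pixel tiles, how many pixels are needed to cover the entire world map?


tiles per axis = 2^3 = 8
total tiles = 8^2 = 64
pixels per axis = 8 * 705 = 5640
total pixels = 5640^2 = 31809600

31809600 pixels


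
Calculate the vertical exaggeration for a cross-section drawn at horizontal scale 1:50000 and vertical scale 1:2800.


VE = horizontal_scale / vertical_scale = 50000 / 2800 ≈ 17.9

17.9x


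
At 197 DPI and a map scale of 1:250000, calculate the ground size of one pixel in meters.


pixel_cm = 2.54 / 197 ≈ 0.012893 cm
ground = pixel_cm * 250000 / 100 = 2.54 * 250000 / (197 * 100) = 635000 / 19700 ≈ 32.23 m

32.23 m


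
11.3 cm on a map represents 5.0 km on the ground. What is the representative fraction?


ground = 5.0 km = 500000 cm; RF denominator = ground / map = 500000 / 11.3 ≈ 44248; RF = 1:44248

1:44248


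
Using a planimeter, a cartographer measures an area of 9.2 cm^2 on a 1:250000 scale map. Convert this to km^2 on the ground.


ground_area = 9.2 * (250000/100)^2 = 57500000.0 m^2 = 57.5 km^2

57.5 km^2


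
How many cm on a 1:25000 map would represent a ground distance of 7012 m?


map_cm = 7012 * 100 / 25000 = 28.048 cm ≈ 28.05 cm

28.05 cm


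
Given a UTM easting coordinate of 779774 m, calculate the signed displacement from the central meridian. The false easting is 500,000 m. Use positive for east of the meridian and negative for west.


displacement = 779774 - 500000 = 279774 m

279774 m


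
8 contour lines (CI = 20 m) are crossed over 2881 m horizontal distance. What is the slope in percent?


elevation change = 8 * 20 = 160 m
slope = 160 / 2881 * 100 = 5.6%

5.6%


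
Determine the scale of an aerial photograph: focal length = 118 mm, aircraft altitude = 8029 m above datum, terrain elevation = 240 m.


scale = f / (H - h) = 118 mm / 7789 m = 118 / 7789000 = 1:66008

1:66008
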